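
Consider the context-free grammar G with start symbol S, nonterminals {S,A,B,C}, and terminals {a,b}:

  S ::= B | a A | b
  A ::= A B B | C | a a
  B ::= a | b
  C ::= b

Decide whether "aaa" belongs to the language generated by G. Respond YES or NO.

CNF form of G:
  S -> T0 A | a | b
  A -> A X1 | T0 T0 | b
  B -> a | b
  C -> b
  T0 -> a
  X1 -> B B

CYK fill:
  T[0,0] 'a' = {B,S,T0}  orig:{B,S}
  T[1,1] 'a' = {B,S,T0}  orig:{B,S}
  T[2,2] 'a' = {B,S,T0}  orig:{B,S}
  T[0,1] 'aa' = {A,X1}  orig:{A}
  T[1,2] 'aa' = {A,X1}  orig:{A}
  T[0,2] 'aaa' = {S}

S ∈ T[0,2] ⇒ YES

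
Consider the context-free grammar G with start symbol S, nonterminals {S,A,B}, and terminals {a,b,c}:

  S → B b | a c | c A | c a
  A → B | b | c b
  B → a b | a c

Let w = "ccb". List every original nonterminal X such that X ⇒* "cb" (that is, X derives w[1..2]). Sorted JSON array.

Convert to CNF:
  S -> B T1 | T0 T2 | T2 A | T2 T0
  A -> T0 T1 | T0 T2 | T2 T1 | b
  B -> T0 T1 | T0 T2
  T0 -> a
  T1 -> b
  T2 -> c

Fill CYK table bottom-up — only the sub-triangle for w[1..2]:
  T[1,1] 'c' = {T2}  orig:{}
  T[2,2] 'b' = {A,T1}  orig:{A}
  T[1,2] 'cb' = {A,S}

Original NTs in T[1,2] deriving "cb": ["A", "S"]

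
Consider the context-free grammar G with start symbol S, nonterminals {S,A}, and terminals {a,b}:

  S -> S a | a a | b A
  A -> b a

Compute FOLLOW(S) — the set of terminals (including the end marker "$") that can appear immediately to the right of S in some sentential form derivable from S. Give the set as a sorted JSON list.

Compute FIRST by fixpoint:
round 1:
  A via A→b a: +{b}
  S via S→a a: +{a}
  S via S→b A: +{b}
  FIRST(S)={a,b}  FIRST(A)={b}
round 2: (no change)
  FIRST(S)={a,b}  FIRST(A)={b}

Compute FOLLOW by fixpoint:
seed FOLLOW(S) with $
iter 1:
  S→S a: FOLLOW(S) ⊇ FIRST(a) = {a}; new: +{a}
  S→b A: FOLLOW(A) ⊇ FOLLOW(S) ⊇ {$,a}; new: +{$,a}
  FOLLOW(S)={$,a}  FOLLOW(A)={$,a}
iter 2: (no change)
  FOLLOW(S)={$,a}  FOLLOW(A)={$,a}

FOLLOW(S) = ["$", "a"]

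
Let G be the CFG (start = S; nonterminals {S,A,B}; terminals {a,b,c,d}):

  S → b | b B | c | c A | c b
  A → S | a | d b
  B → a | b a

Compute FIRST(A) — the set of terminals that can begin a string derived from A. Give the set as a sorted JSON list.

FIRST iteration:
round 1:
  A via A→a: +{a}
  A via A→d b: +{d}
  B via B→a: +{a}
  B via B→b a: +{b}
  S via S→b: +{b}
  S via S→c: +{c}
  S: {b,c}  A: {a,d}  B: {a,b}
round 2:
  A via A→S: +{b,c}
  S: {b,c}  A: {a,b,c,d}  B: {a,b}
round 3: — fixpoint
  S: {b,c}  A: {a,b,c,d}  B: {a,b}

FIRST(A) = ["a", "b", "c", "d"]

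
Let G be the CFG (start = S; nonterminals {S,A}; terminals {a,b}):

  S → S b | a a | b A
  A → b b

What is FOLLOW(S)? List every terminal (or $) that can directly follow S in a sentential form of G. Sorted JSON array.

FIRST sets, iterate to fixpoint:
iter 1:
  A via A→b b: +{b}
  S via S→a a: +{a}
  S via S→b A: +{b}
  FIRST[S]={a,b}  FIRST[A]={b}
iter 2: done
  FIRST[S]={a,b}  FIRST[A]={b}

FOLLOW sets:
initialize: $ ∈ FOLLOW(S)
pass 1:
  S→S b: FOLLOW(S) ⊇ FIRST(b) = {b}; new: +{b}
  S→b A: FOLLOW(A) ⊇ FOLLOW(S) ⊇ {$,b}; new: +{$,b}
  S: {$,b}  A: {$,b}
pass 2: (stable)
  S: {$,b}  A: {$,b}

FOLLOW(S) = ["$", "b"]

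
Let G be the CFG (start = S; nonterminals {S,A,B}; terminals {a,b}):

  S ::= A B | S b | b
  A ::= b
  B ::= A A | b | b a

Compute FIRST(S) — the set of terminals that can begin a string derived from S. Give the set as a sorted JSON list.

FIRST sets, iterate to fixpoint:
[1]
  A via A→b: +{b}
  B via B→A A: +{b}
  S via S→A B: +{b}
  FIRST(S)={b}  FIRST(A)={b}  FIRST(B)={b}
[2] (stable)
  FIRST(S)={b}  FIRST(A)={b}  FIRST(B)={b}

FIRST(S) = ["b"]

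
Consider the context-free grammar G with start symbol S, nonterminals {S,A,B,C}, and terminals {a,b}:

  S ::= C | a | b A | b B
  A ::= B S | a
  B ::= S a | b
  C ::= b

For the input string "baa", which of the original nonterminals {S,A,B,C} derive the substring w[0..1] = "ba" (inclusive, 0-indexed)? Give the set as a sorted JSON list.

CNF form of G:
  S -> T1 A | T1 B | a | b
  A -> B S | a
  B -> S T0 | b
  C -> b
  T0 -> a
  T1 -> b

CYK table (by increasing span) (cells [i..j] with 0 ≤ i ≤ j ≤ 1 only):
  cell(0,0) b: {B,C,S,T1}  orig:{B,C,S}
  cell(1,1) a: {A,S,T0}  orig:{A,S}
  cell(0,1) ba: {A,B,S}

Original NTs in T[0,1] deriving "ba": ["A", "B", "S"]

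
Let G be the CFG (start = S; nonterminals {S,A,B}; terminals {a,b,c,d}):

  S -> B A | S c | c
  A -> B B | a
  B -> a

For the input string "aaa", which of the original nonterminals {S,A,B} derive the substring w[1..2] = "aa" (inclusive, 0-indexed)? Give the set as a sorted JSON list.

CNF form of G:
  S -> B A | S T0 | c
  A -> B B | a
  B -> a
  T0 -> c

Fill CYK table bottom-up (cells [i..j] with 1 ≤ i ≤ j ≤ 2 only):
  [1..1]={A,B}  "a"
  [2..2]={A,B}  "a"
  [1..2]={A,S}  "aa"

Original NTs in T[1,2] deriving "aa": ["A", "S"]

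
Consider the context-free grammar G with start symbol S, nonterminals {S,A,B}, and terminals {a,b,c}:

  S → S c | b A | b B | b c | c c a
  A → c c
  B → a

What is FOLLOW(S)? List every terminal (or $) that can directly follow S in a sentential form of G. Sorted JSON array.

FIRST sets, iterate to fixpoint:
round 1:
  A via A→c c: +{c}
  B via B→a: +{a}
  S via S→b A: +{b}
  S via S→c c a: +{c}
  S: {b,c}  A: {c}  B: {a}
round 2: — fixpoint
  S: {b,c}  A: {c}  B: {a}

FOLLOW sets:
FOLLOW(S) := {$}
round 1:
  S→S c: FOLLOW(S) ⊇ FIRST(c) = {c}; new: +{c}
  S→b A: FOLLOW(A) ⊇ FOLLOW(S) ⊇ {$,c}; new: +{$,c}
  S→b B: FOLLOW(B) ⊇ FOLLOW(S) ⊇ {$,c}; new: +{$,c}
  FOLLOW(S)={$,c}  FOLLOW(A)={$,c}  FOLLOW(B)={$,c}
round 2: (no change)
  FOLLOW(S)={$,c}  FOLLOW(A)={$,c}  FOLLOW(B)={$,c}

FOLLOW(S) = ["$", "c"]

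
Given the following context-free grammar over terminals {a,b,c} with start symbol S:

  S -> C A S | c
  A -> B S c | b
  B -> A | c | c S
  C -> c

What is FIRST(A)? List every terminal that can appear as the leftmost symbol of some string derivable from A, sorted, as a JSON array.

Compute FIRST by fixpoint:
round 1:
  A via A→b: +{b}
  B via B→A: +{b}
  B via B→c: +{c}
  C via C→c: +{c}
  S via S→C A S: +{c}
  FIRST[S]={c}  FIRST[A]={b}  FIRST[B]={b,c}  FIRST[C]={c}
round 2:
  A via A→B S c: +{c}
  FIRST[S]={c}  FIRST[A]={b,c}  FIRST[B]={b,c}  FIRST[C]={c}
round 3: (stable)
  FIRST[S]={c}  FIRST[A]={b,c}  FIRST[B]={b,c}  FIRST[C]={c}

FIRST(A) = ["b", "c"]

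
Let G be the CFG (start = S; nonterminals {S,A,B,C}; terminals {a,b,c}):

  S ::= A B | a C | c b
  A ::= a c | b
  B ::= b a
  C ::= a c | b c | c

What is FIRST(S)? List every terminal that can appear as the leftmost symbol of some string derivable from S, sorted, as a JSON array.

FIRST sets, iterate to fixpoint:
iter 1:
  A via A→a c: +{a}
  A via A→b: +{b}
  B via B→b a: +{b}
  C via C→a c: +{a}
  C via C→b c: +{b}
  C via C→c: +{c}
  S via S→A B: +{a,b}
  S via S→c b: +{c}
  FIRST(S)={a,b,c}  FIRST(A)={a,b}  FIRST(B)={b}  FIRST(C)={a,b,c}
iter 2: done
  FIRST(S)={a,b,c}  FIRST(A)={a,b}  FIRST(B)={b}  FIRST(C)={a,b,c}

FIRST(S) = ["a", "b", "c"]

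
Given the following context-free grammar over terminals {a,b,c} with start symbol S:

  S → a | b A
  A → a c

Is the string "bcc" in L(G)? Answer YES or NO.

Convert to CNF:
  S -> T2 A | a
  A -> T0 T1
  T0 -> a
  T1 -> c
  T2 -> b

CYK table (by increasing span):
  T[0,0] 'b' = {T2}  orig:{}
  T[1,1] 'c' = {T1}  orig:{}
  T[2,2] 'c' = {T1}  orig:{}
  T[0,1] 'bc' = ∅
  T[1,2] 'cc' = ∅
  T[0,2] 'bcc' = ∅

S ∉ T[0,2] ⇒ NO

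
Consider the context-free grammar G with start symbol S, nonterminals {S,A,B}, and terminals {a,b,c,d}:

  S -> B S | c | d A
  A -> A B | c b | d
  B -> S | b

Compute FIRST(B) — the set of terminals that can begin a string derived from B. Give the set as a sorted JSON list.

Compute FIRST by fixpoint:
pass 1:
  A via A→c b: +{c}
  A via A→d: +{d}
  B via B→b: +{b}
  S via S→B S: +{b}
  S via S→c: +{c}
  S via S→d A: +{d}
  FIRST[S]={b,c,d}  FIRST[A]={c,d}  FIRST[B]={b}
pass 2:
  B via B→S: +{c,d}
  FIRST[S]={b,c,d}  FIRST[A]={c,d}  FIRST[B]={b,c,d}
pass 3: (stable)
  FIRST[S]={b,c,d}  FIRST[A]={c,d}  FIRST[B]={b,c,d}

FIRST(B) = ["b", "c", "d"]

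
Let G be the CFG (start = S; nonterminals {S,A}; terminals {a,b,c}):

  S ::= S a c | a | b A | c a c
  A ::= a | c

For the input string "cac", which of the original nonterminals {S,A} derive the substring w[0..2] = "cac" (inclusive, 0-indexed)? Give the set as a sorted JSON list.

Convert to CNF:
  S -> S X3 | T1 X4 | T2 A | a
  A -> a | c
  T0 -> a
  T1 -> c
  T2 -> b
  X3 -> T0 T1
  X4 -> T0 T1

Fill CYK table bottom-up, restricted to cells inside w[0..2]:
  [0..0]={A,T1}  "c"  orig:{A}
  [1..1]={A,S,T0}  "a"  orig:{A,S}
  [2..2]={A,T1}  "c"  orig:{A}
  [0..1]=∅  "ca"
  [1..2]={X3,X4}  "ac"  orig:{}
  [0..2]={S}  "cac"

Original NTs in T[0,2] deriving "cac": ["S"]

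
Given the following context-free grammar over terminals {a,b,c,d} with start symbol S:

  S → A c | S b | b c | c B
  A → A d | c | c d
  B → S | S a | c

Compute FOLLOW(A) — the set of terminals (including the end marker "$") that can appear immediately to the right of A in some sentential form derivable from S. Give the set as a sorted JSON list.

FIRST sets, iterate to fixpoint:
[1]
  A via A→c: +{c}
  B via B→c: +{c}
  S via S→A c: +{c}
  S via S→b c: +{b}
  S: {b,c}  A: {c}  B: {c}
[2]
  B via B→S: +{b}
  S: {b,c}  A: {c}  B: {b,c}
[3] (stable)
  S: {b,c}  A: {c}  B: {b,c}

FOLLOW iteration:
FOLLOW(S) := {$}
pass 1:
  A→A d: FOLLOW(A) ⊇ FIRST(d) = {d}; new: +{d}
  B→S a: FOLLOW(S) ⊇ FIRST(a) = {a}; new: +{a}
  S→A c: FOLLOW(A) ⊇ FIRST(c) = {c}; new: +{c}
  S→S b: FOLLOW(S) ⊇ FIRST(b) = {b}; new: +{b}
  S→c B: FOLLOW(B) ⊇ FOLLOW(S) ⊇ {$,a,b}; new: +{$,a,b}
  S: {$,a,b}  A: {c,d}  B: {$,a,b}
pass 2: (no change)
  S: {$,a,b}  A: {c,d}  B: {$,a,b}

FOLLOW(A) = ["c", "d"]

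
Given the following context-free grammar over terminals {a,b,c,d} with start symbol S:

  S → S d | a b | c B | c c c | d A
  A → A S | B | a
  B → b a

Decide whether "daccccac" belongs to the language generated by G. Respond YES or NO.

CNF form of G:
  S -> S T2 | T1 T0 | T2 A | T3 B | T3 X4
  A -> A S | T0 T1 | a
  B -> T0 T1
  T0 -> b
  T1 -> a
  T2 -> d
  T3 -> c
  X4 -> T3 T3

Fill CYK table bottom-up:
  [0..0]={T2}  "d"  orig:{}
  [1..1]={A,T1}  "a"  orig:{A}
  [2..2]={T3}  "c"  orig:{}
  [3..3]={T3}  "c"  orig:{}
  [4..4]={T3}  "c"  orig:{}
  [5..5]={T3}  "c"  orig:{}
  [6..6]={A,T1}  "a"  orig:{A}
  [7..7]={T3}  "c"  orig:{}
  [0..1]={S}  "da"
  [1..2]=∅  "ac"
  [2..3]={X4}  "cc"  orig:{}
  [3..4]={X4}  "cc"  orig:{}
  [4..5]={X4}  "cc"  orig:{}
  [5..6]=∅  "ca"
  [6..7]=∅  "ac"
  [0..2]=∅  "dac"
  [1..3]=∅  "acc"
  [2..4]={S}  "ccc"
  [3..5]={S}  "ccc"
  [4..6]=∅  "cca"
  [5..7]=∅  "cac"
  [0..3]=∅  "dacc"
  [1..4]={A}  "accc"
  [2..5]=∅  "cccc"
  [3..6]=∅  "ccca"
  [4..7]=∅  "ccac"
  [0..4]={S}  "daccc"
  [1..5]=∅  "acccc"
  [2..6]=∅  "cccca"
  [3..7]=∅  "cccac"
  [0..5]=∅  "dacccc"
  [1..6]=∅  "acccca"
  [2..7]=∅  "ccccac"
  [0..6]=∅  "dacccca"
  [1..7]=∅  "accccac"
  [0..7]=∅  "daccccac"

S ∉ T[0,7] ⇒ NO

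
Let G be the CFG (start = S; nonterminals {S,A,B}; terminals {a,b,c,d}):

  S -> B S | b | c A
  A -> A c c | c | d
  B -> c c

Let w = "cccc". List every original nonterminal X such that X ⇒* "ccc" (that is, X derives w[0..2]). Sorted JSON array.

CNF form of G:
  S -> B S | T0 A | b
  A -> A X1 | c | d
  B -> T0 T0
  T0 -> c
  X1 -> T0 T0

CYK fill — only the sub-triangle for w[0..2]:
  [0..0]={A,T0}  "c"  orig:{A}
  [1..1]={A,T0}  "c"  orig:{A}
  [2..2]={A,T0}  "c"  orig:{A}
  [0..1]={B,S,X1}  "cc"  orig:{B,S}
  [1..2]={B,S,X1}  "cc"  orig:{B,S}
  [0..2]={A}  "ccc"

Original NTs in T[0,2] deriving "ccc": ["A"]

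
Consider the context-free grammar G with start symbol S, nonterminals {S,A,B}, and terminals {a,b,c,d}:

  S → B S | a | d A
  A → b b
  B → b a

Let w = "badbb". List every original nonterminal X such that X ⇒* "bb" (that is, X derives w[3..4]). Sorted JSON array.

CNF form of G:
  S -> B S | T2 A | a
  A -> T0 T0
  B -> T0 T1
  T0 -> b
  T1 -> a
  T2 -> d

Fill CYK table bottom-up — only the sub-triangle for w[3..4]:
  T[3,3] 'b' = {T0}  orig:{}
  T[4,4] 'b' = {T0}  orig:{}
  T[3,4] 'bb' = {A}

Original NTs in T[3,4] deriving "bb": ["A"]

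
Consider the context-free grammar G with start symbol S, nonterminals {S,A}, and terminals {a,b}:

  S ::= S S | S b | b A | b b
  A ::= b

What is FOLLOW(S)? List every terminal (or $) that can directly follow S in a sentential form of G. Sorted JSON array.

FIRST sets, iterate to fixpoint:
[1]
  A via A→b: +{b}
  S via S→b A: +{b}
  FIRST(S)={b}  FIRST(A)={b}
[2] (stable)
  FIRST(S)={b}  FIRST(A)={b}

FOLLOW sets:
FOLLOW(S) := {$}
pass 1:
  S→S S: FOLLOW(S) ⊇ FIRST(S) = {b}; new: +{b}
  S→b A: FOLLOW(A) ⊇ FOLLOW(S) ⊇ {$,b}; new: +{$,b}
  S: {$,b}  A: {$,b}
pass 2: (stable)
  S: {$,b}  A: {$,b}

FOLLOW(S) = ["$", "b"]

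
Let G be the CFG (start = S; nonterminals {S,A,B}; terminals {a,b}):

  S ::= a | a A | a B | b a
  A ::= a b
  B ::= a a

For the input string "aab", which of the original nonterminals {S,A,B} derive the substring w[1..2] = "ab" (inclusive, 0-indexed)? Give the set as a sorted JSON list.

Convert to CNF:
  S -> T0 A | T0 B | T1 T0 | a
  A -> T0 T1
  B -> T0 T0
  T0 -> a
  T1 -> b

Fill CYK table bottom-up, restricted to cells inside w[1..2]:
  T[1,1] 'a' = {S,T0}  orig:{S}
  T[2,2] 'b' = {T1}  orig:{}
  T[1,2] 'ab' = {A}

Original NTs in T[1,2] deriving "ab": ["A"]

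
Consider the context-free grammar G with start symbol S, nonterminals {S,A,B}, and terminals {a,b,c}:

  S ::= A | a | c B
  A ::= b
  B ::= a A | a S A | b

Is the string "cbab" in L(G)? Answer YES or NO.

Convert to CNF:
  S -> T1 B | a | b
  A -> b
  B -> T0 A | T0 X2 | b
  T0 -> a
  T1 -> c
  X2 -> S A

CYK fill:
  [0..0]={T1}  "c"  orig:{}
  [1..1]={A,B,S}  "b"
  [2..2]={S,T0}  "a"  orig:{S}
  [3..3]={A,B,S}  "b"
  [0..1]={S}  "cb"
  [1..2]=∅  "ba"
  [2..3]={B,X2}  "ab"  orig:{B}
  [0..2]=∅  "cba"
  [1..3]=∅  "bab"
  [0..3]=∅  "cbab"

S ∉ T[0,3] ⇒ NO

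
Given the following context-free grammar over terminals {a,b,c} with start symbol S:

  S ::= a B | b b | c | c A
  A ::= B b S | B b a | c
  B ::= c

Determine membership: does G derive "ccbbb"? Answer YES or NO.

Convert to CNF:
  S -> T0 T0 | T1 B | T2 A | c
  A -> B X3 | B X4 | c
  B -> c
  T0 -> b
  T1 -> a
  T2 -> c
  X3 -> T0 S
  X4 -> T0 T1

Fill CYK table bottom-up:
  [0..0]={A,B,S,T2}  "c"  orig:{A,B,S}
  [1..1]={A,B,S,T2}  "c"  orig:{A,B,S}
  [2..2]={T0}  "b"  orig:{}
  [3..3]={T0}  "b"  orig:{}
  [4..4]={T0}  "b"  orig:{}
  [0..1]={S}  "cc"
  [1..2]=∅  "cb"
  [2..3]={S}  "bb"
  [3..4]={S}  "bb"
  [0..2]=∅  "ccb"
  [1..3]=∅  "cbb"
  [2..4]={X3}  "bbb"  orig:{}
  [0..3]=∅  "ccbb"
  [1..4]={A}  "cbbb"
  [0..4]={S}  "ccbbb"

S ∈ T[0,4] ⇒ YES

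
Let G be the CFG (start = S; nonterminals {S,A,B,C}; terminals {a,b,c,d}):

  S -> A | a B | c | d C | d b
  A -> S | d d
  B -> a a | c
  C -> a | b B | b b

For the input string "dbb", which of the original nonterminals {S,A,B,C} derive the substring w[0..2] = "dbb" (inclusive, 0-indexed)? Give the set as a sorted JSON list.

Convert to CNF:
  S -> T0 B | T1 C | T1 T1 | T1 T2 | c
  A -> T0 B | T1 C | T1 T1 | T1 T2 | c
  B -> T0 T0 | c
  C -> T2 B | T2 T2 | a
  T0 -> a
  T1 -> d
  T2 -> b

Fill CYK table bottom-up, restricted to cells inside w[0..2]:
  cell(0,0) d: {T1}  orig:{}
  cell(1,1) b: {T2}  orig:{}
  cell(2,2) b: {T2}  orig:{}
  cell(0,1) db: {A,S}
  cell(1,2) bb: {C}
  cell(0,2) dbb: {A,S}

Original NTs in T[0,2] deriving "dbb": ["A", "S"]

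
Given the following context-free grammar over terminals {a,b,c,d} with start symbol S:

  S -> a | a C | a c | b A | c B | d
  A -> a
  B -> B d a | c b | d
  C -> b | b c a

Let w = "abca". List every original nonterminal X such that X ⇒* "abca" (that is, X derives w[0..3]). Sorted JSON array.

Convert to CNF:
  S -> T1 C | T1 T2 | T2 B | T3 A | a | d
  A -> a
  B -> B X4 | T2 T3 | d
  C -> T3 X5 | b
  T0 -> d
  T1 -> a
  T2 -> c
  T3 -> b
  X4 -> T0 T1
  X5 -> T2 T1

Fill CYK table bottom-up (cells [i..j] with 0 ≤ i ≤ j ≤ 3 only):
  cell(0,0) a: {A,S,T1}  orig:{A,S}
  cell(1,1) b: {C,T3}  orig:{C}
  cell(2,2) c: {T2}  orig:{}
  cell(3,3) a: {A,S,T1}  orig:{A,S}
  cell(0,1) ab: {S}
  cell(1,2) bc: ∅
  cell(2,3) ca: {X5}  orig:{}
  cell(0,2) abc: ∅
  cell(1,3) bca: {C}
  cell(0,3) abca: {S}

Original NTs in T[0,3] deriving "abca": ["S"]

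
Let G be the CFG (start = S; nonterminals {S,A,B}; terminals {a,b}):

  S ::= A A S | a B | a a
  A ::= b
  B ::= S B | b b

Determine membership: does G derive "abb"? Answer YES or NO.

CNF form of G:
  S -> A X2 | T1 B | T1 T1
  A -> b
  B -> S B | T0 T0
  T0 -> b
  T1 -> a
  X2 -> A S

CYK fill:
  [0..0]={T1}  "a"  orig:{}
  [1..1]={A,T0}  "b"  orig:{A}
  [2..2]={A,T0}  "b"  orig:{A}
  [0..1]=∅  "ab"
  [1..2]={B}  "bb"
  [0..2]={S}  "abb"

S ∈ T[0,2] ⇒ YES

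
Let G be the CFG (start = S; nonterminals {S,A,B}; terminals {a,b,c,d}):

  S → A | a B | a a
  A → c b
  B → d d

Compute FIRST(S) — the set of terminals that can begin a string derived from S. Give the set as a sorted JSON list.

FIRST sets, iterate to fixpoint:
round 1:
  A via A→c b: +{c}
  B via B→d d: +{d}
  S via S→A: +{c}
  S via S→a B: +{a}
  FIRST(S)={a,c}  FIRST(A)={c}  FIRST(B)={d}
round 2: done
  FIRST(S)={a,c}  FIRST(A)={c}  FIRST(B)={d}

FIRST(S) = ["a", "c"]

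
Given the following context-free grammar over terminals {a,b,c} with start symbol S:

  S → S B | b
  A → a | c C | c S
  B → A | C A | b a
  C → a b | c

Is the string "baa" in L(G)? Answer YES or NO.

Convert to CNF:
  S -> S B | b
  A -> T0 C | T0 S | a
  B -> C A | T0 C | T0 S | T1 T2 | a
  C -> T2 T1 | c
  T0 -> c
  T1 -> b
  T2 -> a

CYK table (by increasing span):
  [0..0]={S,T1}  "b"  orig:{S}
  [1..1]={A,B,T2}  "a"  orig:{A,B}
  [2..2]={A,B,T2}  "a"  orig:{A,B}
  [0..1]={B,S}  "ba"
  [1..2]=∅  "aa"
  [0..2]={S}  "baa"

S ∈ T[0,2] ⇒ YES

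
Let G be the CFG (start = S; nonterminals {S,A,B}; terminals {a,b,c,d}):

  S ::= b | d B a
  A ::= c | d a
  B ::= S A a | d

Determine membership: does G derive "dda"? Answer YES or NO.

CNF form of G:
  S -> T0 X3 | b
  A -> T0 T1 | c
  B -> S X2 | d
  T0 -> d
  T1 -> a
  X2 -> A T1
  X3 -> B T1

CYK fill:
  T[0,0] 'd' = {B,T0}  orig:{B}
  T[1,1] 'd' = {B,T0}  orig:{B}
  T[2,2] 'a' = {T1}  orig:{}
  T[0,1] 'dd' = ∅
  T[1,2] 'da' = {A,X3}  orig:{A}
  T[0,2] 'dda' = {S}

S ∈ T[0,2] ⇒ YES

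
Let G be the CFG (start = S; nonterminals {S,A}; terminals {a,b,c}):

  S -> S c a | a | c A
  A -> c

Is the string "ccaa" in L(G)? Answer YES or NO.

CNF form of G:
  S -> S X2 | T0 A | a
  A -> c
  T0 -> c
  T1 -> a
  X2 -> T0 T1

CYK fill:
  T[0,0] 'c' = {A,T0}  orig:{A}
  T[1,1] 'c' = {A,T0}  orig:{A}
  T[2,2] 'a' = {S,T1}  orig:{S}
  T[3,3] 'a' = {S,T1}  orig:{S}
  T[0,1] 'cc' = {S}
  T[1,2] 'ca' = {X2}  orig:{}
  T[2,3] 'aa' = ∅
  T[0,2] 'cca' = ∅
  T[1,3] 'caa' = ∅
  T[0,3] 'ccaa' = ∅

S ∉ T[0,3] ⇒ NO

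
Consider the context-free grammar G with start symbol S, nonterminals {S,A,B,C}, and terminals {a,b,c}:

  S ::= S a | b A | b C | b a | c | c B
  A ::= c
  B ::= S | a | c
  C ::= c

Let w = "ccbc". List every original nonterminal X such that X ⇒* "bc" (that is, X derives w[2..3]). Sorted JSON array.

CNF form of G:
  S -> S T0 | T1 A | T1 C | T1 T0 | T2 B | c
  A -> c
  B -> S T0 | T1 A | T1 C | T1 T0 | T2 B | a | c
  C -> c
  T0 -> a
  T1 -> b
  T2 -> c

Fill CYK table bottom-up, restricted to cells inside w[2..3]:
  T[2,2] 'b' = {T1}  orig:{}
  T[3,3] 'c' = {A,B,C,S,T2}  orig:{A,B,C,S}
  T[2,3] 'bc' = {B,S}

Original NTs in T[2,3] deriving "bc": ["B", "S"]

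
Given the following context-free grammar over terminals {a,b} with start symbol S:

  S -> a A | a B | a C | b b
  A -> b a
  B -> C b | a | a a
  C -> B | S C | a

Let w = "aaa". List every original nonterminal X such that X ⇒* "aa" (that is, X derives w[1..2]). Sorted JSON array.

CNF form of G:
  S -> T0 T0 | T1 A | T1 B | T1 C
  A -> T0 T1
  B -> C T0 | T1 T1 | a
  C -> C T0 | S C | T1 T1 | a
  T0 -> b
  T1 -> a

Fill CYK table bottom-up, restricted to cells inside w[1..2]:
  cell(1,1) a: {B,C,T1}  orig:{B,C}
  cell(2,2) a: {B,C,T1}  orig:{B,C}
  cell(1,2) aa: {B,C,S}

Original NTs in T[1,2] deriving "aa": ["B", "C", "S"]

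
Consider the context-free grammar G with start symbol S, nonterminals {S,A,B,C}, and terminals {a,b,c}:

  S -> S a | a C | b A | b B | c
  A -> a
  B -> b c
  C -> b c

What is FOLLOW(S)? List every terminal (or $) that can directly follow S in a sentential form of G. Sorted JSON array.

FIRST sets, iterate to fixpoint:
iter 1:
  A via A→a: +{a}
  B via B→b c: +{b}
  C via C→b c: +{b}
  S via S→a C: +{a}
  S via S→b A: +{b}
  S via S→c: +{c}
  FIRST[S]={a,b,c}  FIRST[A]={a}  FIRST[B]={b}  FIRST[C]={b}
iter 2: — fixpoint
  FIRST[S]={a,b,c}  FIRST[A]={a}  FIRST[B]={b}  FIRST[C]={b}

FOLLOW sets:
initialize: $ ∈ FOLLOW(S)
pass 1:
  S→S a: FOLLOW(S) ⊇ FIRST(a) = {a}; new: +{a}
  S→a C: FOLLOW(C) ⊇ FOLLOW(S) ⊇ {$,a}; new: +{$,a}
  S→b A: FOLLOW(A) ⊇ FOLLOW(S) ⊇ {$,a}; new: +{$,a}
  S→b B: FOLLOW(B) ⊇ FOLLOW(S) ⊇ {$,a}; new: +{$,a}
  S: {$,a}  A: {$,a}  B: {$,a}  C: {$,a}
pass 2: — fixpoint
  S: {$,a}  A: {$,a}  B: {$,a}  C: {$,a}

FOLLOW(S) = ["$", "a"]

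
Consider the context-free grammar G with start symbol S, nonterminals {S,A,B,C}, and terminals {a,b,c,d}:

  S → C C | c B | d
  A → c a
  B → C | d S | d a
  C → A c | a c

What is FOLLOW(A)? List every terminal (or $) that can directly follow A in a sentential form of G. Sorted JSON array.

FIRST iteration:
round 1:
  A via A→c a: +{c}
  B via B→d S: +{d}
  C via C→A c: +{c}
  C via C→a c: +{a}
  S via S→C C: +{a,c}
  S via S→d: +{d}
  FIRST(S)={a,c,d}  FIRST(A)={c}  FIRST(B)={d}  FIRST(C)={a,c}
round 2:
  B via B→C: +{a,c}
  FIRST(S)={a,c,d}  FIRST(A)={c}  FIRST(B)={a,c,d}  FIRST(C)={a,c}
round 3: — fixpoint
  FIRST(S)={a,c,d}  FIRST(A)={c}  FIRST(B)={a,c,d}  FIRST(C)={a,c}

FOLLOW sets:
initialize: $ ∈ FOLLOW(S)
round 1:
  C→A c: FOLLOW(A) ⊇ FIRST(c) = {c}; new: +{c}
  S→C C: FOLLOW(C) ⊇ FIRST(C) = {a,c}; new: +{a,c}
  S→C C: FOLLOW(C) ⊇ FOLLOW(S) ⊇ {$}; new: +{$}
  S→c B: FOLLOW(B) ⊇ FOLLOW(S) ⊇ {$}; new: +{$}
  FOLLOW(S)={$}  FOLLOW(A)={c}  FOLLOW(B)={$}  FOLLOW(C)={$,a,c}
round 2: (no change)
  FOLLOW(S)={$}  FOLLOW(A)={c}  FOLLOW(B)={$}  FOLLOW(C)={$,a,c}

FOLLOW(A) = ["c"]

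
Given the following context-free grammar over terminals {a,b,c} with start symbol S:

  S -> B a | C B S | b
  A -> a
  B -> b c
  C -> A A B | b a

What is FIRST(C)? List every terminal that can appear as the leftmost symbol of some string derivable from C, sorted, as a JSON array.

Compute FIRST by fixpoint:
round 1:
  A via A→a: +{a}
  B via B→b c: +{b}
  C via C→A A B: +{a}
  C via C→b a: +{b}
  S via S→B a: +{b}
  S via S→C B S: +{a}
  FIRST[S]={a,b}  FIRST[A]={a}  FIRST[B]={b}  FIRST[C]={a,b}
round 2: done
  FIRST[S]={a,b}  FIRST[A]={a}  FIRST[B]={b}  FIRST[C]={a,b}

FIRST(C) = ["a", "b"]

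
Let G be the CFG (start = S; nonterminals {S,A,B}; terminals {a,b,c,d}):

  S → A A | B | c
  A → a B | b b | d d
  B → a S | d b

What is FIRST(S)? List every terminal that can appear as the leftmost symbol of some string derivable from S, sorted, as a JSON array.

FIRST iteration:
[1]
  A via A→a B: +{a}
  A via A→b b: +{b}
  A via A→d d: +{d}
  B via B→a S: +{a}
  B via B→d b: +{d}
  S via S→A A: +{a,b,d}
  S via S→c: +{c}
  FIRST(S)={a,b,c,d}  FIRST(A)={a,b,d}  FIRST(B)={a,d}
[2] — fixpoint
  FIRST(S)={a,b,c,d}  FIRST(A)={a,b,d}  FIRST(B)={a,d}

FIRST(S) = ["a", "b", "c", "d"]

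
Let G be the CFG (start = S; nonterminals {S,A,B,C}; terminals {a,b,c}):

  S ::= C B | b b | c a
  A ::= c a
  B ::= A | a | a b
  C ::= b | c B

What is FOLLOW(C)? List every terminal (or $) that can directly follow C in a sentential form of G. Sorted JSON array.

FIRST iteration:
round 1:
  A via A→c a: +{c}
  B via B→A: +{c}
  B via B→a: +{a}
  C via C→b: +{b}
  C via C→c B: +{c}
  S via S→C B: +{b,c}
  S: {b,c}  A: {c}  B: {a,c}  C: {b,c}
round 2: done
  S: {b,c}  A: {c}  B: {a,c}  C: {b,c}

Compute FOLLOW by fixpoint:
FOLLOW(S) := {$}
[1]
  S→C B: FOLLOW(C) ⊇ FIRST(B) = {a,c}; new: +{a,c}
  S→C B: FOLLOW(B) ⊇ FOLLOW(S) ⊇ {$}; new: +{$}
  FOLLOW[S]={$}  FOLLOW[A]={}  FOLLOW[B]={$}  FOLLOW[C]={a,c}
[2]
  B→A: FOLLOW(A) ⊇ FOLLOW(B) ⊇ {$}; new: +{$}
  C→c B: FOLLOW(B) ⊇ FOLLOW(C) ⊇ {a,c}; new: +{a,c}
  FOLLOW[S]={$}  FOLLOW[A]={$}  FOLLOW[B]={$,a,c}  FOLLOW[C]={a,c}
[3]
  B→A: FOLLOW(A) ⊇ FOLLOW(B) ⊇ {$,a,c}; new: +{a,c}
  FOLLOW[S]={$}  FOLLOW[A]={$,a,c}  FOLLOW[B]={$,a,c}  FOLLOW[C]={a,c}
[4] done
  FOLLOW[S]={$}  FOLLOW[A]={$,a,c}  FOLLOW[B]={$,a,c}  FOLLOW[C]={a,c}

FOLLOW(C) = ["a", "c"]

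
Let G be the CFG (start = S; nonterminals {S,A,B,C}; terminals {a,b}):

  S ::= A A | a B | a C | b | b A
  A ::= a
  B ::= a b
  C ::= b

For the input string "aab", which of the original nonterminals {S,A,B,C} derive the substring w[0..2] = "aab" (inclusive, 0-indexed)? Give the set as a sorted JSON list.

CNF form of G:
  S -> A A | T0 B | T0 C | T1 A | b
  A -> a
  B -> T0 T1
  C -> b
  T0 -> a
  T1 -> b

Fill CYK table bottom-up (cells [i..j] with 0 ≤ i ≤ j ≤ 2 only):
  cell(0,0) a: {A,T0}  orig:{A}
  cell(1,1) a: {A,T0}  orig:{A}
  cell(2,2) b: {C,S,T1}  orig:{C,S}
  cell(0,1) aa: {S}
  cell(1,2) ab: {B,S}
  cell(0,2) aab: {S}

Original NTs in T[0,2] deriving "aab": ["S"]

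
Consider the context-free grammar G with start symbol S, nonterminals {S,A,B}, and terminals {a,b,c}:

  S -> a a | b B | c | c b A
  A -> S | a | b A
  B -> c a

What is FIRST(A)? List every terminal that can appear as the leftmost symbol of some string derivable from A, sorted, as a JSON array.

FIRST sets, iterate to fixpoint:
iter 1:
  A via A→a: +{a}
  A via A→b A: +{b}
  B via B→c a: +{c}
  S via S→a a: +{a}
  S via S→b B: +{b}
  S via S→c: +{c}
  S: {a,b,c}  A: {a,b}  B: {c}
iter 2:
  A via A→S: +{c}
  S: {a,b,c}  A: {a,b,c}  B: {c}
iter 3: (stable)
  S: {a,b,c}  A: {a,b,c}  B: {c}

FIRST(A) = ["a", "b", "c"]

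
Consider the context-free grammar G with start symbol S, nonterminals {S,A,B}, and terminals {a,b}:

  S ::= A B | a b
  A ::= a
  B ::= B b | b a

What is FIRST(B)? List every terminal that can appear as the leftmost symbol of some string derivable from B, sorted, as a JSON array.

FIRST sets, iterate to fixpoint:
[1]
  A via A→a: +{a}
  B via B→b a: +{b}
  S via S→A B: +{a}
  FIRST[S]={a}  FIRST[A]={a}  FIRST[B]={b}
[2] — fixpoint
  FIRST[S]={a}  FIRST[A]={a}  FIRST[B]={b}

FIRST(B) = ["b"]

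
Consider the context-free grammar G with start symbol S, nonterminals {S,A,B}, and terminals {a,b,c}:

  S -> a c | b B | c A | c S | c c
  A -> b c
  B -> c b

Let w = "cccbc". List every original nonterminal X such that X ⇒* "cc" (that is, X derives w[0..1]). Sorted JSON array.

Convert to CNF:
  S -> T0 B | T1 A | T1 S | T1 T1 | T2 T1
  A -> T0 T1
  B -> T1 T0
  T0 -> b
  T1 -> c
  T2 -> a

CYK fill, restricted to cells inside w[0..1]:
  cell(0,0) c: {T1}  orig:{}
  cell(1,1) c: {T1}  orig:{}
  cell(0,1) cc: {S}

Original NTs in T[0,1] deriving "cc": ["S"]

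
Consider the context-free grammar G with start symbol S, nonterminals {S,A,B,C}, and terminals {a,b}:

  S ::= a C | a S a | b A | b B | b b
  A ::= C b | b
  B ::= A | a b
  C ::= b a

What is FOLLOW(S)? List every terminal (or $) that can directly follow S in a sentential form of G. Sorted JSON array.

FIRST sets, iterate to fixpoint:
round 1:
  A via A→b: +{b}
  B via B→A: +{b}
  B via B→a b: +{a}
  C via C→b a: +{b}
  S via S→a C: +{a}
  S via S→b A: +{b}
  FIRST(S)={a,b}  FIRST(A)={b}  FIRST(B)={a,b}  FIRST(C)={b}
round 2: — fixpoint
  FIRST(S)={a,b}  FIRST(A)={b}  FIRST(B)={a,b}  FIRST(C)={b}

FOLLOW sets:
initialize: $ ∈ FOLLOW(S)
[1]
  A→C b: FOLLOW(C) ⊇ FIRST(b) = {b}; new: +{b}
  S→a C: FOLLOW(C) ⊇ FOLLOW(S) ⊇ {$}; new: +{$}
  S→a S a: FOLLOW(S) ⊇ FIRST(a) = {a}; new: +{a}
  S→b A: FOLLOW(A) ⊇ FOLLOW(S) ⊇ {$,a}; new: +{$,a}
  S→b B: FOLLOW(B) ⊇ FOLLOW(S) ⊇ {$,a}; new: +{$,a}
  S: {$,a}  A: {$,a}  B: {$,a}  C: {$,b}
[2]
  S→a C: FOLLOW(C) ⊇ FOLLOW(S) ⊇ {$,a}; new: +{a}
  S: {$,a}  A: {$,a}  B: {$,a}  C: {$,a,b}
[3] (no change)
  S: {$,a}  A: {$,a}  B: {$,a}  C: {$,a,b}

FOLLOW(S) = ["$", "a"]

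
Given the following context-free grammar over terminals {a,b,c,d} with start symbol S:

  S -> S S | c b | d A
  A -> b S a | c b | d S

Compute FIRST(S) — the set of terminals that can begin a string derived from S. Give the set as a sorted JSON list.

FIRST iteration:
[1]
  A via A→b S a: +{b}
  A via A→c b: +{c}
  A via A→d S: +{d}
  S via S→c b: +{c}
  S via S→d A: +{d}
  S: {c,d}  A: {b,c,d}
[2] (stable)
  S: {c,d}  A: {b,c,d}

FIRST(S) = ["c", "d"]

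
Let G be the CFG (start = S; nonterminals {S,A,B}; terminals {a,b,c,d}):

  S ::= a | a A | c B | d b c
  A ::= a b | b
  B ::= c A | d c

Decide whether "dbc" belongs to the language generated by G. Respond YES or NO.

Convert to CNF:
  S -> T0 A | T2 B | T3 X4 | a
  A -> T0 T1 | b
  B -> T2 A | T3 T2
  T0 -> a
  T1 -> b
  T2 -> c
  T3 -> d
  X4 -> T1 T2

Fill CYK table bottom-up:
  [0..0]={T3}  "d"  orig:{}
  [1..1]={A,T1}  "b"  orig:{A}
  [2..2]={T2}  "c"  orig:{}
  [0..1]=∅  "db"
  [1..2]={X4}  "bc"  orig:{}
  [0..2]={S}  "dbc"

S ∈ T[0,2] ⇒ YES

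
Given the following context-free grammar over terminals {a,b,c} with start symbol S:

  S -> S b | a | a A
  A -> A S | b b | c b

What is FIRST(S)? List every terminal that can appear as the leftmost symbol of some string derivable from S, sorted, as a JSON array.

FIRST iteration:
[1]
  A via A→b b: +{b}
  A via A→c b: +{c}
  S via S→a: +{a}
  FIRST[S]={a}  FIRST[A]={b,c}
[2] (stable)
  FIRST[S]={a}  FIRST[A]={b,c}

FIRST(S) = ["a"]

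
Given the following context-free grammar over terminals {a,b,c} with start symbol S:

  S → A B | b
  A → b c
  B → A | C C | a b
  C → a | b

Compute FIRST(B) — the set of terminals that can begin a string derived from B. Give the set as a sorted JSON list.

FIRST iteration:
[1]
  A via A→b c: +{b}
  B via B→A: +{b}
  B via B→a b: +{a}
  C via C→a: +{a}
  C via C→b: +{b}
  S via S→A B: +{b}
  FIRST(S)={b}  FIRST(A)={b}  FIRST(B)={a,b}  FIRST(C)={a,b}
[2] done
  FIRST(S)={b}  FIRST(A)={b}  FIRST(B)={a,b}  FIRST(C)={a,b}

FIRST(B) = ["a", "b"]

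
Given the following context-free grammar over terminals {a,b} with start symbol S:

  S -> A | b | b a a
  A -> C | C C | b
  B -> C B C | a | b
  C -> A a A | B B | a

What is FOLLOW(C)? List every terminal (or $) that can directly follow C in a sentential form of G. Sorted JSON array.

FIRST iteration:
[1]
  A via A→b: +{b}
  B via B→a: +{a}
  B via B→b: +{b}
  C via C→A a A: +{b}
  C via C→B B: +{a}
  S via S→A: +{b}
  FIRST(S)={b}  FIRST(A)={b}  FIRST(B)={a,b}  FIRST(C)={a,b}
[2]
  A via A→C: +{a}
  S via S→A: +{a}
  FIRST(S)={a,b}  FIRST(A)={a,b}  FIRST(B)={a,b}  FIRST(C)={a,b}
[3] — fixpoint
  FIRST(S)={a,b}  FIRST(A)={a,b}  FIRST(B)={a,b}  FIRST(C)={a,b}

FOLLOW iteration:
FOLLOW(S) := {$}
[1]
  A→C C: FOLLOW(C) ⊇ FIRST(C) = {a,b}; new: +{a,b}
  B→C B C: FOLLOW(B) ⊇ FIRST(C) = {a,b}; new: +{a,b}
  C→A a A: FOLLOW(A) ⊇ FIRST(a) = {a}; new: +{a}
  C→A a A: FOLLOW(A) ⊇ FOLLOW(C) ⊇ {a,b}; new: +{b}
  S→A: FOLLOW(A) ⊇ FOLLOW(S) ⊇ {$}; new: +{$}
  FOLLOW(S)={$}  FOLLOW(A)={$,a,b}  FOLLOW(B)={a,b}  FOLLOW(C)={a,b}
[2]
  A→C: FOLLOW(C) ⊇ FOLLOW(A) ⊇ {$,a,b}; new: +{$}
  C→B B: FOLLOW(B) ⊇ FOLLOW(C) ⊇ {$,a,b}; new: +{$}
  FOLLOW(S)={$}  FOLLOW(A)={$,a,b}  FOLLOW(B)={$,a,b}  FOLLOW(C)={$,a,b}
[3] done
  FOLLOW(S)={$}  FOLLOW(A)={$,a,b}  FOLLOW(B)={$,a,b}  FOLLOW(C)={$,a,b}

FOLLOW(C) = ["$", "a", "b"]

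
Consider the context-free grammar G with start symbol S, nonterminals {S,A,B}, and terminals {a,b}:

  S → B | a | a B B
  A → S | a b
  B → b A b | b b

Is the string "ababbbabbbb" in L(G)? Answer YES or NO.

Convert to CNF:
  S -> T0 X5 | T1 T1 | T1 X6 | a
  A -> T0 T1 | T0 X2 | T1 T1 | T1 X3 | a
  B -> T1 T1 | T1 X4
  T0 -> a
  T1 -> b
  X2 -> B B
  X3 -> A T1
  X4 -> A T1
  X5 -> B B
  X6 -> A T1

Fill CYK table bottom-up:
  cell(0,0) a: {A,S,T0}  orig:{A,S}
  cell(1,1) b: {T1}  orig:{}
  cell(2,2) a: {A,S,T0}  orig:{A,S}
  cell(3,3) b: {T1}  orig:{}
  cell(4,4) b: {T1}  orig:{}
  cell(5,5) b: {T1}  orig:{}
  cell(6,6) a: {A,S,T0}  orig:{A,S}
  cell(7,7) b: {T1}  orig:{}
  cell(8,8) b: {T1}  orig:{}
  cell(9,9) b: {T1}  orig:{}
  cell(10,10) b: {T1}  orig:{}
  cell(0,1) ab: {A,X3,X4,X6}  orig:{A}
  cell(1,2) ba: ∅
  cell(2,3) ab: {A,X3,X4,X6}  orig:{A}
  cell(3,4) bb: {A,B,S}
  cell(4,5) bb: {A,B,S}
  cell(5,6) ba: ∅
  cell(6,7) ab: {A,X3,X4,X6}  orig:{A}
  cell(7,8) bb: {A,B,S}
  cell(8,9) bb: {A,B,S}
  cell(9,10) bb: {A,B,S}
  cell(0,2) aba: ∅
  cell(1,3) bab: {A,B,S}
  cell(2,4) abb: {X3,X4,X6}  orig:{}
  cell(3,5) bbb: {X3,X4,X6}  orig:{}
  cell(4,6) bba: ∅
  cell(5,7) bab: {A,B,S}
  cell(6,8) abb: {X3,X4,X6}  orig:{}
  cell(7,9) bbb: {X3,X4,X6}  orig:{}
  cell(8,10) bbb: {X3,X4,X6}  orig:{}
  cell(0,3) abab: ∅
  cell(1,4) babb: {A,B,S,X3,X4,X6}  orig:{A,B,S}
  cell(2,5) abbb: ∅
  cell(3,6) bbba: ∅
  cell(4,7) bbab: ∅
  cell(5,8) babb: {A,B,S,X3,X4,X6}  orig:{A,B,S}
  cell(6,9) abbb: ∅
  cell(7,10) bbbb: {A,B,S,X2,X5}  orig:{A,B,S}
  cell(0,4) ababb: ∅
  cell(1,5) babbb: {X2,X3,X4,X5,X6}  orig:{}
  cell(2,6) abbba: ∅
  cell(3,7) bbbab: {X2,X5}  orig:{}
  cell(4,8) bbabb: {A,B,S}
  cell(5,9) babbb: {X2,X3,X4,X5,X6}  orig:{}
  cell(6,10) abbbb: {A,S}
  cell(0,5) ababbb: {A,S}
  cell(1,6) babbba: ∅
  cell(2,7) abbbab: {A,S}
  cell(3,8) bbbabb: {X2,X5}  orig:{}
  cell(4,9) bbabbb: {A,B,S,X3,X4,X6}  orig:{A,B,S}
  cell(5,10) babbbb: {X2,X5}  orig:{}
  cell(0,6) ababbba: ∅
  cell(1,7) babbbab: {X2,X5}  orig:{}
  cell(2,8) abbbabb: {A,S,X3,X4,X6}  orig:{A,S}
  cell(3,9) bbbabbb: {A,B,S}
  cell(4,10) bbabbbb: {X2,X3,X4,X5,X6}  orig:{}
  cell(0,7) ababbbab: {A,S}
  cell(1,8) babbbabb: {A,B,S,X2,X5}  orig:{A,B,S}
  cell(2,9) abbbabbb: {X3,X4,X6}  orig:{}
  cell(3,10) bbbabbbb: {A,B,S,X3,X4,X6}  orig:{A,B,S}
  cell(0,8) ababbbabb: {A,S,X3,X4,X6}  orig:{A,S}
  cell(1,9) babbbabbb: {A,B,S,X2,X3,X4,X5,X6}  orig:{A,B,S}
  cell(2,10) abbbabbbb: ∅
  cell(0,9) ababbbabbb: {A,S,X3,X4,X6}  orig:{A,S}
  cell(1,10) babbbabbbb: {X2,X3,X4,X5,X6}  orig:{}
  cell(0,10) ababbbabbbb: {A,S,X3,X4,X6}  orig:{A,S}

S ∈ T[0,10] ⇒ YES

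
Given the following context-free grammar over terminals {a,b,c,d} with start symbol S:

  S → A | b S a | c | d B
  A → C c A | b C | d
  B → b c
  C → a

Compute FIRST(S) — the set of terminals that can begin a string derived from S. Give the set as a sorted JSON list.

FIRST iteration:
[1]
  A via A→b C: +{b}
  A via A→d: +{d}
  B via B→b c: +{b}
  C via C→a: +{a}
  S via S→A: +{b,d}
  S via S→c: +{c}
  FIRST[S]={b,c,d}  FIRST[A]={b,d}  FIRST[B]={b}  FIRST[C]={a}
[2]
  A via A→C c A: +{a}
  S via S→A: +{a}
  FIRST[S]={a,b,c,d}  FIRST[A]={a,b,d}  FIRST[B]={b}  FIRST[C]={a}
[3] — fixpoint
  FIRST[S]={a,b,c,d}  FIRST[A]={a,b,d}  FIRST[B]={b}  FIRST[C]={a}

FIRST(S) = ["a", "b", "c", "d"]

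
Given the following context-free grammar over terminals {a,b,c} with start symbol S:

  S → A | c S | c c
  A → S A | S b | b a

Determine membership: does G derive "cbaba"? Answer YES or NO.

CNF form of G:
  S -> S A | S T0 | T0 T1 | T2 S | T2 T2
  A -> S A | S T0 | T0 T1
  T0 -> b
  T1 -> a
  T2 -> c

CYK fill:
  cell(0,0) c: {T2}  orig:{}
  cell(1,1) b: {T0}  orig:{}
  cell(2,2) a: {T1}  orig:{}
  cell(3,3) b: {T0}  orig:{}
  cell(4,4) a: {T1}  orig:{}
  cell(0,1) cb: ∅
  cell(1,2) ba: {A,S}
  cell(2,3) ab: ∅
  cell(3,4) ba: {A,S}
  cell(0,2) cba: {S}
  cell(1,3) bab: {A,S}
  cell(2,4) aba: ∅
  cell(0,3) cbab: {A,S}
  cell(1,4) baba: {A,S}
  cell(0,4) cbaba: {A,S}

S ∈ T[0,4] ⇒ YES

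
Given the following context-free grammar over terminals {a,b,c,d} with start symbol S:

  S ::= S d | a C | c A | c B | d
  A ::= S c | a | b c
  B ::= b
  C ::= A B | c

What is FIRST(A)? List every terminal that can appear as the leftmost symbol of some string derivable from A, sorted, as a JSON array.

FIRST sets, iterate to fixpoint:
[1]
  A via A→a: +{a}
  A via A→b c: +{b}
  B via B→b: +{b}
  C via C→A B: +{a,b}
  C via C→c: +{c}
  S via S→a C: +{a}
  S via S→c A: +{c}
  S via S→d: +{d}
  S: {a,c,d}  A: {a,b}  B: {b}  C: {a,b,c}
[2]
  A via A→S c: +{c,d}
  C via C→A B: +{d}
  S: {a,c,d}  A: {a,b,c,d}  B: {b}  C: {a,b,c,d}
[3] — fixpoint
  S: {a,c,d}  A: {a,b,c,d}  B: {b}  C: {a,b,c,d}

FIRST(A) = ["a", "b", "c", "d"]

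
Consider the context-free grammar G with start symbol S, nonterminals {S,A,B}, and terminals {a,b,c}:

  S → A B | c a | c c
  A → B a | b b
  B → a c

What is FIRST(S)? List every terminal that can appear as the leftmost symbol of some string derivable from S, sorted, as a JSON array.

Compute FIRST by fixpoint:
iter 1:
  A via A→b b: +{b}
  B via B→a c: +{a}
  S via S→A B: +{b}
  S via S→c a: +{c}
  FIRST[S]={b,c}  FIRST[A]={b}  FIRST[B]={a}
iter 2:
  A via A→B a: +{a}
  S via S→A B: +{a}
  FIRST[S]={a,b,c}  FIRST[A]={a,b}  FIRST[B]={a}
iter 3: (stable)
  FIRST[S]={a,b,c}  FIRST[A]={a,b}  FIRST[B]={a}

FIRST(S) = ["a", "b", "c"]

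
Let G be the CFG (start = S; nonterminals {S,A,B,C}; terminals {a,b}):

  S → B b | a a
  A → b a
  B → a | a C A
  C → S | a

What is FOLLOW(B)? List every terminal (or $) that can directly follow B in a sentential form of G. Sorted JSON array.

FIRST sets, iterate to fixpoint:
[1]
  A via A→b a: +{b}
  B via B→a: +{a}
  C via C→a: +{a}
  S via S→B b: +{a}
  FIRST(S)={a}  FIRST(A)={b}  FIRST(B)={a}  FIRST(C)={a}
[2] — fixpoint
  FIRST(S)={a}  FIRST(A)={b}  FIRST(B)={a}  FIRST(C)={a}

Compute FOLLOW by fixpoint:
initialize: $ ∈ FOLLOW(S)
pass 1:
  B→a C A: FOLLOW(C) ⊇ FIRST(A) = {b}; new: +{b}
  C→S: FOLLOW(S) ⊇ FOLLOW(C) ⊇ {b}; new: +{b}
  S→B b: FOLLOW(B) ⊇ FIRST(b) = {b}; new: +{b}
  FOLLOW(S)={$,b}  FOLLOW(A)={}  FOLLOW(B)={b}  FOLLOW(C)={b}
pass 2:
  B→a C A: FOLLOW(A) ⊇ FOLLOW(B) ⊇ {b}; new: +{b}
  FOLLOW(S)={$,b}  FOLLOW(A)={b}  FOLLOW(B)={b}  FOLLOW(C)={b}
pass 3: (no change)
  FOLLOW(S)={$,b}  FOLLOW(A)={b}  FOLLOW(B)={b}  FOLLOW(C)={b}

FOLLOW(B) = ["b"]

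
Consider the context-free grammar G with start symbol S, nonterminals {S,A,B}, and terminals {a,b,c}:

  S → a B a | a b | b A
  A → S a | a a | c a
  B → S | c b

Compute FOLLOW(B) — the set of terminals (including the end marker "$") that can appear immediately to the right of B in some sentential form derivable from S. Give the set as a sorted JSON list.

Compute FIRST by fixpoint:
round 1:
  A via A→a a: +{a}
  A via A→c a: +{c}
  B via B→c b: +{c}
  S via S→a B a: +{a}
  S via S→b A: +{b}
  S: {a,b}  A: {a,c}  B: {c}
round 2:
  A via A→S a: +{b}
  B via B→S: +{a,b}
  S: {a,b}  A: {a,b,c}  B: {a,b,c}
round 3: (stable)
  S: {a,b}  A: {a,b,c}  B: {a,b,c}

Compute FOLLOW by fixpoint:
seed FOLLOW(S) with $
[1]
  A→S a: FOLLOW(S) ⊇ FIRST(a) = {a}; new: +{a}
  S→a B a: FOLLOW(B) ⊇ FIRST(a) = {a}; new: +{a}
  S→b A: FOLLOW(A) ⊇ FOLLOW(S) ⊇ {$,a}; new: +{$,a}
  S: {$,a}  A: {$,a}  B: {a}
[2] — fixpoint
  S: {$,a}  A: {$,a}  B: {a}

FOLLOW(B) = ["a"]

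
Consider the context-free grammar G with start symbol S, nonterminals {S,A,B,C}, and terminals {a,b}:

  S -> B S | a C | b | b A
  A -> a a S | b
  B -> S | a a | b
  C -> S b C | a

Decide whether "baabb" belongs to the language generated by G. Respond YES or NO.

Convert to CNF:
  S -> B S | T0 C | T1 A | b
  A -> T0 X2 | b
  B -> B S | T0 C | T0 T0 | T1 A | b
  C -> S X3 | a
  T0 -> a
  T1 -> b
  X2 -> T0 S
  X3 -> T1 C

Fill CYK table bottom-up:
  cell(0,0) b: {A,B,S,T1}  orig:{A,B,S}
  cell(1,1) a: {C,T0}  orig:{C}
  cell(2,2) a: {C,T0}  orig:{C}
  cell(3,3) b: {A,B,S,T1}  orig:{A,B,S}
  cell(4,4) b: {A,B,S,T1}  orig:{A,B,S}
  cell(0,1) ba: {X3}  orig:{}
  cell(1,2) aa: {B,S}
  cell(2,3) ab: {X2}  orig:{}
  cell(3,4) bb: {B,S}
  cell(0,2) baa: {B,S}
  cell(1,3) aab: {A,B,S}
  cell(2,4) abb: {X2}  orig:{}
  cell(0,3) baab: {B,S}
  cell(1,4) aabb: {A,B,S}
  cell(0,4) baabb: {B,S}

S ∈ T[0,4] ⇒ YES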